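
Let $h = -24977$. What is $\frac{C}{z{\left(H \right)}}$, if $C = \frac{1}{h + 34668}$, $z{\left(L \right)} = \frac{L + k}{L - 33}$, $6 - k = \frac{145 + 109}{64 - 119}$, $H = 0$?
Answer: $- \frac{165}{514504} \approx -0.0003207$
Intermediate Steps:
$k = \frac{584}{55}$ ($k = 6 - \frac{145 + 109}{64 - 119} = 6 - \frac{254}{-55} = 6 - 254 \left(- \frac{1}{55}\right) = 6 - - \frac{254}{55} = 6 + \frac{254}{55} = \frac{584}{55} \approx 10.618$)
$z{\left(L \right)} = \frac{\frac{584}{55} + L}{-33 + L}$ ($z{\left(L \right)} = \frac{L + \frac{584}{55}}{L - 33} = \frac{\frac{584}{55} + L}{-33 + L}$)
$C = \frac{1}{9691}$ ($C = \frac{1}{-24977 + 34668} = \frac{1}{9691} \approx 0.00010319$)
$\frac{C}{z{\left(H \right)}} = \frac{1}{9691 \frac{\frac{584}{55} + 0}{-33 + 0}} = \frac{1}{9691 \frac{1}{-33} \cdot \frac{584}{55}} = \frac{1}{9691 \left(\left(- \frac{1}{33}\right) \frac{584}{55}\right)} = \frac{1}{9691 \left(- \frac{584}{1815}\right)} = \frac{1}{9691} \left(- \frac{1815}{584}\right) = - \frac{165}{514504}$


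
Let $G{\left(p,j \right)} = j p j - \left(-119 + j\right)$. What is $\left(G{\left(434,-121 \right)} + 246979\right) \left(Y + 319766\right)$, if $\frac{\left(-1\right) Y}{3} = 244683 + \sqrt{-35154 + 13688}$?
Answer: $-2734853181879 - 19804239 i \sqrt{21466} \approx -2.7349 \cdot 10^{12} - 2.9016 \cdot 10^{9} i$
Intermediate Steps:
$G{\left(p,j \right)} = 119 - j + p j^{2}$ ($G{\left(p,j \right)} = p j^{2} - \left(-119 + j\right) = 119 - j + p j^{2}$)
$Y = -734049 - 3 i \sqrt{21466}$ ($Y = - 3 \left(244683 + \sqrt{-35154 + 13688}\right) = - 3 \left(244683 + \sqrt{-21466}\right) = - 3 \left(244683 + i \sqrt{21466}\right) = -734049 - 3 i \sqrt{21466} \approx -7.3405 \cdot 10^{5} - 439.54 i$)
$\left(G{\left(434,-121 \right)} + 246979\right) \left(Y + 319766\right) = \left(\left(119 - -121 + 434 \left(-121\right)^{2}\right) + 246979\right) \left(\left(-734049 - 3 i \sqrt{21466}\right) + 319766\right) = \left(\left(119 + 121 + 434 \cdot 14641\right) + 246979\right) \left(-414283 - 3 i \sqrt{21466}\right) = \left(\left(119 + 121 + 6354194\right) + 246979\right) \left(-414283 - 3 i \sqrt{21466}\right) = \left(6354434 + 246979\right) \left(-414283 - 3 i \sqrt{21466}\right) = 6601413 \left(-414283 - 3 i \sqrt{21466}\right) = -2734853181879 - 19804239 i \sqrt{21466}$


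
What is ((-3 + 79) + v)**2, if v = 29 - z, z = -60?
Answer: 27225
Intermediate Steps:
v = 89 (v = 29 - 1*(-60) = 29 + 60 = 89)
((-3 + 79) + v)**2 = ((-3 + 79) + 89)**2 = (76 + 89)**2 = 165**2 = 27225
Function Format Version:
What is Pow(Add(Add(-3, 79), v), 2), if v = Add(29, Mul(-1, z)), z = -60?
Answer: 27225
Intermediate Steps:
v = 89 (v = Add(29, Mul(-1, -60)) = Add(29, 60) = 89)
Pow(Add(Add(-3, 79), v), 2) = Pow(Add(Add(-3, 79), 89), 2) = Pow(Add(76, 89), 2) = Pow(165, 2) = 27225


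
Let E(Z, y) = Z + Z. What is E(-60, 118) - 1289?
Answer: -1409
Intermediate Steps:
E(Z, y) = 2*Z
E(-60, 118) - 1289 = 2*(-60) - 1289 = -120 - 1289 = -1409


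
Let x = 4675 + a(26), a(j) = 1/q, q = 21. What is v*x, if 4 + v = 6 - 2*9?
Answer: -1570816/21 ≈ -74801.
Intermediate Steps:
a(j) = 1/21
v = -16 (v = -4 + (6 - 2*9) = -4 + (6 - 18) = -4 - 12 = -16)
x = 98176/21 (x = 4675 + 1/21 = 98176/21 ≈ 4675.0)
v*x = -16*98176/21 = -1570816/21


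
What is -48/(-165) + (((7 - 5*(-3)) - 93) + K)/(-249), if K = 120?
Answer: 1289/13695 ≈ 0.094122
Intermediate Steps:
-48/(-165) + (((7 - 5*(-3)) - 93) + K)/(-249) = -48/(-165) + (((7 - 5*(-3)) - 93) + 120)/(-249) = -48*(-1/165) + (((7 + 15) - 93) + 120)*(-1/249) = 16/55 + ((22 - 93) + 120)*(-1/249) = 16/55 + (-71 + 120)*(-1/249) = 16/55 + 49*(-1/249) = 16/55 - 49/249 = 1289/13695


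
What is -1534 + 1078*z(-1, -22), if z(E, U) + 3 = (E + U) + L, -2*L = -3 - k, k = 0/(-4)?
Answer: -27945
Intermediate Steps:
k = 0 (k = 0*(-¼) = 0)
L = 3/2 (L = -(-3 - 1*0)/2 = -(-3 + 0)/2 = -½*(-3) = 3/2 ≈ 1.5000)
z(E, U) = -3/2 + E + U (z(E, U) = -3 + ((E + U) + 3/2) = -3 + (3/2 + E + U) = -3/2 + E + U)
-1534 + 1078*z(-1, -22) = -1534 + 1078*(-3/2 - 1 - 22) = -1534 + 1078*(-49/2) = -1534 - 26411 = -27945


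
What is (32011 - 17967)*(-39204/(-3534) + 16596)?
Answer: 137372481432/589 ≈ 2.3323e+8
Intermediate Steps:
(32011 - 17967)*(-39204/(-3534) + 16596) = 14044*(-39204*(-1/3534) + 16596) = 14044*(6534/589 + 16596) = 14044*(9781578/589) = 137372481432/589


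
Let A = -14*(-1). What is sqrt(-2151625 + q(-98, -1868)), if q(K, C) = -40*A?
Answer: I*sqrt(2152185) ≈ 1467.0*I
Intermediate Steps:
A = 14
q(K, C) = -560 (q(K, C) = -40*14 = -560)
sqrt(-2151625 + q(-98, -1868)) = sqrt(-2151625 - 560) = sqrt(-2152185) = I*sqrt(2152185)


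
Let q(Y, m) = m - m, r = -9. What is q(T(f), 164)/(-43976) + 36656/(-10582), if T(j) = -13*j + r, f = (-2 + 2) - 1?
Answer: -18328/5291 ≈ -3.4640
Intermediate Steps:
f = -1 (f = 0 - 1 = -1)
T(j) = -9 - 13*j (T(j) = -13*j - 9 = -9 - 13*j)
q(Y, m) = 0
q(T(f), 164)/(-43976) + 36656/(-10582) = 0/(-43976) + 36656/(-10582) = 0*(-1/43976) + 36656*(-1/10582) = 0 - 18328/5291 = -18328/5291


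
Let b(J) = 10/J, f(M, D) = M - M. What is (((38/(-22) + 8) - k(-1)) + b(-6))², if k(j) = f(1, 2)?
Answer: 23104/1089 ≈ 21.216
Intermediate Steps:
f(M, D) = 0
k(j) = 0
(((38/(-22) + 8) - k(-1)) + b(-6))² = (((38/(-22) + 8) - 1*0) + 10/(-6))² = (((38*(-1/22) + 8) + 0) + 10*(-⅙))² = (((-19/11 + 8) + 0) - 5/3)² = ((69/11 + 0) - 5/3)² = (69/11 - 5/3)² = (152/33)² = 23104/1089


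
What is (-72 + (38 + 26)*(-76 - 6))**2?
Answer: 28302400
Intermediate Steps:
(-72 + (38 + 26)*(-76 - 6))**2 = (-72 + 64*(-82))**2 = (-72 - 5248)**2 = (-5320)**2 = 28302400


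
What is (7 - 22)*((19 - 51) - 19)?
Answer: 765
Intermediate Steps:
(7 - 22)*((19 - 51) - 19) = -15*(-32 - 19) = -15*(-51) = 765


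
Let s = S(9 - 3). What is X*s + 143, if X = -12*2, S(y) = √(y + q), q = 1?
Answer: 143 - 24*√7 ≈ 79.502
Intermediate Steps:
S(y) = √(1 + y) (S(y) = √(y + 1) = √(1 + y))
s = √7 (s = √(1 + (9 - 3)) = √(1 + 6) = √7 ≈ 2.6458)
X = -24
X*s + 143 = -24*√7 + 143 = 143 - 24*√7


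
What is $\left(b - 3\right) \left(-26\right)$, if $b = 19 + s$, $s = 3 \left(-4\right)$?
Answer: $-104$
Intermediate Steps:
$s = -12$
$b = 7$ ($b = 19 - 12 = 7$)
$\left(b - 3\right) \left(-26\right) = \left(7 - 3\right) \left(-26\right) = 4 \left(-26\right) = -104$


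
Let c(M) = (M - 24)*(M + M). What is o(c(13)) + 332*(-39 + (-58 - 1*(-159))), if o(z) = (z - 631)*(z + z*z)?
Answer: -74724086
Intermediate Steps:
c(M) = 2*M*(-24 + M) (c(M) = (-24 + M)*(2*M) = 2*M*(-24 + M))
o(z) = (-631 + z)*(z + z²)
o(c(13)) + 332*(-39 + (-58 - 1*(-159))) = (2*13*(-24 + 13))*(-631 + (2*13*(-24 + 13))² - 1260*13*(-24 + 13)) + 332*(-39 + (-58 - 1*(-159))) = (2*13*(-11))*(-631 + (2*13*(-11))² - 1260*13*(-11)) + 332*(-39 + (-58 + 159)) = -286*(-631 + (-286)² - 630*(-286)) + 332*(-39 + 101) = -286*(-631 + 81796 + 180180) + 332*62 = -286*261345 + 20584 = -74744670 + 20584 = -74724086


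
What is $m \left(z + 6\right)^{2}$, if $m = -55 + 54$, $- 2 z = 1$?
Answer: $- \frac{121}{4} \approx -30.25$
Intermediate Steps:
$z = - \frac{1}{2}$ ($z = \left(- \frac{1}{2}\right) 1 = - \frac{1}{2} \approx -0.5$)
$m = -1$
$m \left(z + 6\right)^{2} = - \left(- \frac{1}{2} + 6\right)^{2} = - \left(\frac{11}{2}\right)^{2} = \left(-1\right) \frac{121}{4} = - \frac{121}{4}$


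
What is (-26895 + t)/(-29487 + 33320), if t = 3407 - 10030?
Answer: -33518/3833 ≈ -8.7446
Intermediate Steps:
t = -6623
(-26895 + t)/(-29487 + 33320) = (-26895 - 6623)/(-29487 + 33320) = -33518/3833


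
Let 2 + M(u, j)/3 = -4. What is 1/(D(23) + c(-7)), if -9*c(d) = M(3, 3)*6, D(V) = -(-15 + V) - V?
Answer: -1/19 ≈ -0.052632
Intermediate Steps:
M(u, j) = -18 (M(u, j) = -6 + 3*(-4) = -6 - 12 = -18)
D(V) = 15 - 2*V (D(V) = (15 - V) - V = 15 - 2*V)
c(d) = 12 (c(d) = -(-2)*6 = -⅑*(-108) = 12)
1/(D(23) + c(-7)) = 1/((15 - 2*23) + 12) = 1/((15 - 46) + 12) = 1/(-31 + 12) = 1/(-19) = -1/19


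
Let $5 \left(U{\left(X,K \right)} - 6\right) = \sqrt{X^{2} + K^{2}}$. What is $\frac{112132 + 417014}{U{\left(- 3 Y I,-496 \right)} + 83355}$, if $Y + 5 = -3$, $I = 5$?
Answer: $\frac{1102753492650}{173726147609} - \frac{21165840 \sqrt{4069}}{173726147609} \approx 6.3399$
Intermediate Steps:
$Y = -8$ ($Y = -5 - 3 = -8$)
$U{\left(X,K \right)} = 6 + \frac{\sqrt{K^{2} + X^{2}}}{5}$ ($U{\left(X,K \right)} = 6 + \frac{\sqrt{X^{2} + K^{2}}}{5} = 6 + \frac{\sqrt{K^{2} + X^{2}}}{5}$)
$\frac{112132 + 417014}{U{\left(- 3 Y I,-496 \right)} + 83355} = \frac{112132 + 417014}{\left(6 + \frac{\sqrt{\left(-496\right)^{2} + \left(\left(-3\right) \left(-8\right) 5\right)^{2}}}{5}\right) + 83355} = \frac{529146}{\left(6 + \frac{\sqrt{246016 + \left(24 \cdot 5\right)^{2}}}{5}\right) + 83355} = \frac{529146}{\left(6 + \frac{\sqrt{246016 + 120^{2}}}{5}\right) + 83355} = \frac{529146}{\left(6 + \frac{\sqrt{246016 + 14400}}{5}\right) + 83355} = \frac{529146}{\left(6 + \frac{\sqrt{260416}}{5}\right) + 83355} = \frac{529146}{\left(6 + \frac{8 \sqrt{4069}}{5}\right) + 83355} = \frac{529146}{83361 + \frac{8 \sqrt{4069}}{5}}$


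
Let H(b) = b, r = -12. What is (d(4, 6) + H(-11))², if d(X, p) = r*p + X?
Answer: 6241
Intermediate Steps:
d(X, p) = X - 12*p (d(X, p) = -12*p + X = X - 12*p)
(d(4, 6) + H(-11))² = ((4 - 12*6) - 11)² = ((4 - 72) - 11)² = (-68 - 11)² = (-79)² = 6241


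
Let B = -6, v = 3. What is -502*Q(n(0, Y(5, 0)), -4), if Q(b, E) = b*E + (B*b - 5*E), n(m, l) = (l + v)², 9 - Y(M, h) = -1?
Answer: 838340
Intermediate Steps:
Y(M, h) = 10 (Y(M, h) = 9 - 1*(-1) = 9 + 1 = 10)
n(m, l) = (3 + l)² (n(m, l) = (l + 3)² = (3 + l)²)
Q(b, E) = -6*b - 5*E + E*b (Q(b, E) = b*E + (-6*b - 5*E) = E*b + (-6*b - 5*E) = -6*b - 5*E + E*b)
-502*Q(n(0, Y(5, 0)), -4) = -502*(-6*(3 + 10)² - 5*(-4) - 4*(3 + 10)²) = -502*(-6*13² + 20 - 4*13²) = -502*(-6*169 + 20 - 4*169) = -502*(-1014 + 20 - 676) = -502*(-1670) = 838340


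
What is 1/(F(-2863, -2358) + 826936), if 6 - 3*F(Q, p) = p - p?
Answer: 1/826938 ≈ 1.2093e-6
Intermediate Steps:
F(Q, p) = 2 (F(Q, p) = 2 - (p - p)/3 = 2 - 1/3*0 = 2 + 0 = 2)
1/(F(-2863, -2358) + 826936) = 1/(2 + 826936) = 1/826938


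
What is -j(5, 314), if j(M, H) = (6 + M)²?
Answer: -121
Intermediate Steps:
-j(5, 314) = -(6 + 5)² = -1*11² = -1*121 = -121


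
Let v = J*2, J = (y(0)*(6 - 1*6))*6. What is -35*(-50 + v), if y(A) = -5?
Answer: 1750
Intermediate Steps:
J = 0 (J = -5*(6 - 1*6)*6 = -5*(6 - 6)*6 = -5*0*6 = 0*6 = 0)
v = 0 (v = 0*2 = 0)
-35*(-50 + v) = -35*(-50 + 0) = -35*(-50) = 1750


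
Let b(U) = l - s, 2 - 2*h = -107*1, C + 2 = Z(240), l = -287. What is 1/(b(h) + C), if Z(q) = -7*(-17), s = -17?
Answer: -1/153 ≈ -0.0065359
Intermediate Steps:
Z(q) = 119
C = 117 (C = -2 + 119 = 117)
h = 109/2 (h = 1 - (-107)/2 = 1 - ½*(-107) = 1 + 107/2 = 109/2 ≈ 54.500)
b(U) = -270 (b(U) = -287 - 1*(-17) = -287 + 17 = -270)
1/(b(h) + C) = 1/(-270 + 117) = 1/(-153) = -1/153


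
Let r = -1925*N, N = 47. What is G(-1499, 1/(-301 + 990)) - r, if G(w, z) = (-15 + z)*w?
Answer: 77827941/689 ≈ 1.1296e+5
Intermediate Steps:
r = -90475 (r = -1925*47 = -90475)
G(w, z) = w*(-15 + z)
G(-1499, 1/(-301 + 990)) - r = -1499*(-15 + 1/(-301 + 990)) - 1*(-90475) = -1499*(-15 + 1/689) + 90475 = -1499*(-10334/689) + 90475 = 15490666/689 + 90475 = 77827941/689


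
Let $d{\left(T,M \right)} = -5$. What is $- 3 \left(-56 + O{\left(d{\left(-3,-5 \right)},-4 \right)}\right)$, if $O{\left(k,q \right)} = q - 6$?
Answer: $198$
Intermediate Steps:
$O{\left(k,q \right)} = -6 + q$
$- 3 \left(-56 + O{\left(d{\left(-3,-5 \right)},-4 \right)}\right) = - 3 \left(-56 - 10\right) = \left(-3\right) \left(-66\right) = 198$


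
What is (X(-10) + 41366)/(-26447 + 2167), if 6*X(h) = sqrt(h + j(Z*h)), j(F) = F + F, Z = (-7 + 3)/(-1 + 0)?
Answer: -20683/12140 - I*sqrt(10)/48560 ≈ -1.7037 - 6.5121e-5*I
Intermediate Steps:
Z = 4 (Z = -4/(-1) = -4*(-1) = 4)
j(F) = 2*F
X(h) = sqrt(h)/2 (X(h) = sqrt(h + 2*(4*h))/6 = sqrt(h + 8*h)/6 = sqrt(9*h)/6 = (3*sqrt(h))/6 = sqrt(h)/2)
(X(-10) + 41366)/(-26447 + 2167) = (sqrt(-10)/2 + 41366)/(-26447 + 2167) = ((I*sqrt(10))/2 + 41366)/(-24280) = (I*sqrt(10)/2 + 41366)*(-1/24280) = (41366 + I*sqrt(10)/2)*(-1/24280) = -20683/12140 - I*sqrt(10)/48560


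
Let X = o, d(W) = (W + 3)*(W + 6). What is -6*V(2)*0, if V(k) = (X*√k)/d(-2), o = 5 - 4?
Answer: 0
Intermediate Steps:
o = 1
d(W) = (3 + W)*(6 + W)
X = 1
V(k) = √k/4 (V(k) = (1*√k)/(18 + (-2)² + 9*(-2)) = √k/(18 + 4 - 18) = √k/4)
-6*V(2)*0 = -3*√2/2*0 = 0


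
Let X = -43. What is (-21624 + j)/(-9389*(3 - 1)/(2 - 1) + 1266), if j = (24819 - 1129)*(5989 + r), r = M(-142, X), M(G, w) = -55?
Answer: -35138709/4378 ≈ -8026.2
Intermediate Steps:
r = -55
j = 140576460 (j = (24819 - 1129)*(5989 - 55) = 23690*5934 = 140576460)
(-21624 + j)/(-9389*(3 - 1)/(2 - 1) + 1266) = (-21624 + 140576460)/(-9389*(3 - 1)/(2 - 1) + 1266) = 140554836/(-18778/1 + 1266) = 140554836/(-18778 + 1266) = 140554836/(-17512) = 140554836*(-1/17512) = -35138709/4378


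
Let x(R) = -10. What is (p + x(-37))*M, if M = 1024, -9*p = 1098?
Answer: -135168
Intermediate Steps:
p = -122 (p = -1/9*1098 = -122)
(p + x(-37))*M = (-122 - 10)*1024 = -132*1024 = -135168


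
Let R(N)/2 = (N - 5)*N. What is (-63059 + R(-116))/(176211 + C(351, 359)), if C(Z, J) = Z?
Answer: -34987/176562 ≈ -0.19816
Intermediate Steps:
R(N) = 2*N*(-5 + N) (R(N) = 2*((N - 5)*N) = 2*((-5 + N)*N) = 2*(N*(-5 + N)) = 2*N*(-5 + N))
(-63059 + R(-116))/(176211 + C(351, 359)) = (-63059 + 2*(-116)*(-5 - 116))/(176211 + 351) = (-63059 + 2*(-116)*(-121))/176562 = (-63059 + 28072)*(1/176562) = -34987*1/176562 = -34987/176562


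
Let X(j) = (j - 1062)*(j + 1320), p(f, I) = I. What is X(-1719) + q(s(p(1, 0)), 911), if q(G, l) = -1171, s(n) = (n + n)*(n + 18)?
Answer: 1108448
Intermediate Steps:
s(n) = 2*n*(18 + n) (s(n) = (2*n)*(18 + n) = 2*n*(18 + n))
X(j) = (-1062 + j)*(1320 + j)
X(-1719) + q(s(p(1, 0)), 911) = (-1401840 + (-1719)**2 + 258*(-1719)) - 1171 = (-1401840 + 2954961 - 443502) - 1171 = 1109619 - 1171 = 1108448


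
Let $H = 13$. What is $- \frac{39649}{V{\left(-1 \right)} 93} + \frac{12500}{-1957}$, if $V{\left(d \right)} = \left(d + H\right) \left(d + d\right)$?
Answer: $\frac{1603003}{140904} \approx 11.377$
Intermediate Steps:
$V{\left(d \right)} = 2 d \left(13 + d\right)$ ($V{\left(d \right)} = \left(d + 13\right) \left(d + d\right) = \left(13 + d\right) 2 d = 2 d \left(13 + d\right)$)
$- \frac{39649}{V{\left(-1 \right)} 93} + \frac{12500}{-1957} = - \frac{39649}{2 \left(-1\right) \left(13 - 1\right) 93} + \frac{12500}{-1957} = - \frac{39649}{2 \left(-1\right) 12 \cdot 93} + 12500 \left(- \frac{1}{1957}\right) = - \frac{39649}{\left(-24\right) 93} - \frac{12500}{1957} = - \frac{39649}{-2232} - \frac{12500}{1957} = \left(-39649\right) \left(- \frac{1}{2232}\right) - \frac{12500}{1957} = \frac{1279}{72} - \frac{12500}{1957} = \frac{1603003}{140904}$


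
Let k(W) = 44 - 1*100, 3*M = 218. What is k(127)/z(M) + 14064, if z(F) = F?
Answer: 1532892/109 ≈ 14063.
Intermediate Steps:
M = 218/3 (M = (1/3)*218 = 218/3 ≈ 72.667)
k(W) = -56 (k(W) = 44 - 100 = -56)
k(127)/z(M) + 14064 = -56/218/3 + 14064 = -56*3/218 + 14064 = -84/109 + 14064 = 1532892/109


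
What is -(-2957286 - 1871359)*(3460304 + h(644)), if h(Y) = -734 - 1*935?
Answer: 16700520599575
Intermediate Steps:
h(Y) = -1669 (h(Y) = -734 - 935 = -1669)
-(-2957286 - 1871359)*(3460304 + h(644)) = -(-2957286 - 1871359)*(3460304 - 1669) = -(-4828645)*3458635 = -1*(-16700520599575) = 16700520599575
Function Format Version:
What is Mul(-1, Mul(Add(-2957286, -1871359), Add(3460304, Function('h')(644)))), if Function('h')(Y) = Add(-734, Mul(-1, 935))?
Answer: 16700520599575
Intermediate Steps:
Function('h')(Y) = -1669 (Function('h')(Y) = Add(-734, -935) = -1669)
Mul(-1, Mul(Add(-2957286, -1871359), Add(3460304, Function('h')(644)))) = Mul(-1, Mul(Add(-2957286, -1871359), Add(3460304, -1669))) = Mul(-1, Mul(-4828645, 3458635)) = Mul(-1, -16700520599575) = 16700520599575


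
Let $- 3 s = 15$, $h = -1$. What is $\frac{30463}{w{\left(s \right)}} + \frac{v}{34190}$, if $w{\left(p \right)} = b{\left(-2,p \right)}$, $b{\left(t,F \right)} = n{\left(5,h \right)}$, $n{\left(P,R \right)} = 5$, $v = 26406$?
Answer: $\frac{20833240}{3419} \approx 6093.4$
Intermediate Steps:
$s = -5$ ($s = \left(- \frac{1}{3}\right) 15 = -5$)
$b{\left(t,F \right)} = 5$
$w{\left(p \right)} = 5$
$\frac{30463}{w{\left(s \right)}} + \frac{v}{34190} = \frac{30463}{5} + \frac{26406}{34190} = 30463 \cdot \frac{1}{5} + 26406 \cdot \frac{1}{34190} = \frac{30463}{5} + \frac{13203}{17095} = \frac{20833240}{3419}$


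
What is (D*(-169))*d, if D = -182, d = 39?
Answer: 1199562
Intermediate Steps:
(D*(-169))*d = -182*(-169)*39 = 30758*39 = 1199562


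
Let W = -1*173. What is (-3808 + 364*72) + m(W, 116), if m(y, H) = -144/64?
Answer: 89591/4 ≈ 22398.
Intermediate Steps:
W = -173
m(y, H) = -9/4 (m(y, H) = -144*1/64 = -9/4)
(-3808 + 364*72) + m(W, 116) = (-3808 + 364*72) - 9/4 = (-3808 + 26208) - 9/4 = 22400 - 9/4 = 89591/4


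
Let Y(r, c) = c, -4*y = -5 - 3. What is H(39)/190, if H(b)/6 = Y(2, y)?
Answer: 6/95 ≈ 0.063158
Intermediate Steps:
y = 2 (y = -(-5 - 3)/4 = -¼*(-8) = 2)
H(b) = 12 (H(b) = 6*2 = 12)
H(39)/190 = 12/190 = 12*(1/190) = 6/95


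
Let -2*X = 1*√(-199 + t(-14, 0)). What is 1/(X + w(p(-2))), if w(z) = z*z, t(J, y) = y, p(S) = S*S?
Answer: 64/1223 + 2*I*√199/1223 ≈ 0.05233 + 0.023069*I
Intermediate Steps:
p(S) = S²
w(z) = z²
X = -I*√199/2 (X = -√(-199 + 0)/2 = -√(-199)/2 = -I*√199/2 ≈ -7.0534*I)
1/(X + w(p(-2))) = 1/(-I*√199/2 + ((-2)²)²) = 1/(-I*√199/2 + 4²) = 1/(-I*√199/2 + 16) = 1/(16 - I*√199/2)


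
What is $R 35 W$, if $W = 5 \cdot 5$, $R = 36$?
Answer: $31500$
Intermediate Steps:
$W = 25$
$R 35 W = 36 \cdot 35 \cdot 25 = 1260 \cdot 25 = 31500$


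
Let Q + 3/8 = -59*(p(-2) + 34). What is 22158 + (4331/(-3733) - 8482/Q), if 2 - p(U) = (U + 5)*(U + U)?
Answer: 1874412799745/84586047 ≈ 22160.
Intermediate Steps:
p(U) = 2 - 2*U*(5 + U) (p(U) = 2 - (U + 5)*(U + U) = 2 - (5 + U)*2*U = 2 - 2*U*(5 + U))
Q = -22659/8 (Q = -3/8 - 59*((2 - 10*(-2) - 2*(-2)²) + 34) = -3/8 - 59*((2 + 20 - 2*4) + 34) = -3/8 - 59*((2 + 20 - 8) + 34) = -3/8 - 59*(14 + 34) = -3/8 - 59*48 = -3/8 - 2832 = -22659/8 ≈ -2832.4)
22158 + (4331/(-3733) - 8482/Q) = 22158 + (4331/(-3733) - 8482/(-22659/8)) = 22158 + (4331*(-1/3733) - 8482*(-8/22659)) = 22158 + (-4331/3733 + 67856/22659) = 22158 + 155170319/84586047 = 1874412799745/84586047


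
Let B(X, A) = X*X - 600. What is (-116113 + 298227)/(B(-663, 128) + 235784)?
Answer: 182114/674753 ≈ 0.26990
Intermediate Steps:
B(X, A) = -600 + X² (B(X, A) = X² - 600 = -600 + X²)
(-116113 + 298227)/(B(-663, 128) + 235784) = (-116113 + 298227)/((-600 + (-663)²) + 235784) = 182114/((-600 + 439569) + 235784) = 182114/(438969 + 235784) = 182114/674753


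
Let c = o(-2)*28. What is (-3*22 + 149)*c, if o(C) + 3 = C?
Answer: -11620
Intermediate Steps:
o(C) = -3 + C
c = -140 (c = (-3 - 2)*28 = -5*28 = -140)
(-3*22 + 149)*c = (-3*22 + 149)*(-140) = (-66 + 149)*(-140) = 83*(-140) = -11620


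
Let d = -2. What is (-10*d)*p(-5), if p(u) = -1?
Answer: -20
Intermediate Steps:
(-10*d)*p(-5) = -10*(-2)*(-1) = 20*(-1) = -20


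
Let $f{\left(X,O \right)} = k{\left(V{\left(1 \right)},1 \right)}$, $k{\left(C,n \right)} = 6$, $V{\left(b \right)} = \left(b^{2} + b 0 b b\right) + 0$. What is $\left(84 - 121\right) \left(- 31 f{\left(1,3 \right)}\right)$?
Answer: $6882$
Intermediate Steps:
$V{\left(b \right)} = b^{2}$ ($V{\left(b \right)} = \left(b^{2} + 0 b b\right) + 0 = \left(b^{2} + 0 b\right) + 0 = \left(b^{2} + 0\right) + 0 = b^{2} + 0 = b^{2}$)
$f{\left(X,O \right)} = 6$
$\left(84 - 121\right) \left(- 31 f{\left(1,3 \right)}\right) = \left(84 - 121\right) \left(\left(-31\right) 6\right) = \left(-37\right) \left(-186\right) = 6882$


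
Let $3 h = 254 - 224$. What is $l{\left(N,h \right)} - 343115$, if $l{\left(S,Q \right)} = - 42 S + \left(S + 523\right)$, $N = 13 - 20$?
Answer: $-342305$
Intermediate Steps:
$h = 10$ ($h = \frac{254 - 224}{3} = \frac{1}{3} \cdot 30 = 10$)
$N = -7$ ($N = 13 - 20 = -7$)
$l{\left(S,Q \right)} = 523 - 41 S$ ($l{\left(S,Q \right)} = - 42 S + \left(523 + S\right) = 523 - 41 S$)
$l{\left(N,h \right)} - 343115 = \left(523 - -287\right) - 343115 = \left(523 + 287\right) - 343115 = 810 - 343115 = -342305$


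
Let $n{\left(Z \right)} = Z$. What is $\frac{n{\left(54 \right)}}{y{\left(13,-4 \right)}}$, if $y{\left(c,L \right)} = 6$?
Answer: $9$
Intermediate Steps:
$\frac{n{\left(54 \right)}}{y{\left(13,-4 \right)}} = \frac{54}{6} = 54 \cdot \frac{1}{6} = 9$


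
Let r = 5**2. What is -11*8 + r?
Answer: -63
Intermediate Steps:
r = 25
-11*8 + r = -11*8 + 25 = -88 + 25 = -63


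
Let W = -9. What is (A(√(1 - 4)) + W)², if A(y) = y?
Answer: (9 - I*√3)² ≈ 78.0 - 31.177*I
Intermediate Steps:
(A(√(1 - 4)) + W)² = (√(1 - 4) - 9)² = (√(-3) - 9)² = (I*√3 - 9)² = (-9 + I*√3)²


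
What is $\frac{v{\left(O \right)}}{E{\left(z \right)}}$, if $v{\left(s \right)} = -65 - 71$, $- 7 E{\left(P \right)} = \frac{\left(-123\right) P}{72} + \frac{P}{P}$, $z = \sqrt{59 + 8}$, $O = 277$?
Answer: $- \frac{548352}{112051} - \frac{936768 \sqrt{67}}{112051} \approx -73.325$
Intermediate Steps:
$z = \sqrt{67} \approx 8.1853$
$E{\left(P \right)} = - \frac{1}{7} + \frac{41 P}{168}$ ($E{\left(P \right)} = - \frac{\frac{\left(-123\right) P}{72} + \frac{P}{P}}{7} = - \frac{- 123 P \frac{1}{72} + 1}{7} = - \frac{- \frac{41 P}{24} + 1}{7} = - \frac{1 - \frac{41 P}{24}}{7} = - \frac{1}{7} + \frac{41 P}{168}$)
$v{\left(s \right)} = -136$
$\frac{v{\left(O \right)}}{E{\left(z \right)}} = - \frac{136}{- \frac{1}{7} + \frac{41 \sqrt{67}}{168}}$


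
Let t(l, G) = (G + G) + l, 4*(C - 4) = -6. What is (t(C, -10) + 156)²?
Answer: 76729/4 ≈ 19182.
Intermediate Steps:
C = 5/2 (C = 4 + (¼)*(-6) = 4 - 3/2 = 5/2 ≈ 2.5000)
t(l, G) = l + 2*G (t(l, G) = 2*G + l = l + 2*G)
(t(C, -10) + 156)² = ((5/2 + 2*(-10)) + 156)² = ((5/2 - 20) + 156)² = (-35/2 + 156)² = (277/2)² = 76729/4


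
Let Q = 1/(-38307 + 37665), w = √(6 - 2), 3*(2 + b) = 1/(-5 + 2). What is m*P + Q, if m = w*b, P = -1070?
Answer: 8701237/1926 ≈ 4517.8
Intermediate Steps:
b = -19/9 (b = -2 + 1/(3*(-5 + 2)) = -2 + (⅓)/(-3) = -2 + (⅓)*(-⅓) = -2 - ⅑ = -19/9 ≈ -2.1111)
w = 2 (w = √4 = 2)
m = -38/9 (m = 2*(-19/9) = -38/9 ≈ -4.2222)
Q = -1/642 (Q = 1/(-642) = -1/642 ≈ -0.0015576)
m*P + Q = -38/9*(-1070) - 1/642 = 40660/9 - 1/642 = 8701237/1926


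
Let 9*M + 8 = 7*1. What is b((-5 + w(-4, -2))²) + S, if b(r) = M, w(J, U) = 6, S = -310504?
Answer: -2794537/9 ≈ -3.1050e+5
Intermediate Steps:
M = -⅑ (M = -8/9 + (7*1)/9 = -8/9 + (⅑)*7 = -8/9 + 7/9 = -⅑ ≈ -0.11111)
b(r) = -⅑
b((-5 + w(-4, -2))²) + S = -⅑ - 310504 = -2794537/9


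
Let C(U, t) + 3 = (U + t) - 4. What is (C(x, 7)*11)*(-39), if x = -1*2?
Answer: 858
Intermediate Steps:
x = -2
C(U, t) = -7 + U + t (C(U, t) = -3 + ((U + t) - 4) = -3 + (-4 + U + t) = -7 + U + t)
(C(x, 7)*11)*(-39) = ((-7 - 2 + 7)*11)*(-39) = -2*11*(-39) = -22*(-39) = 858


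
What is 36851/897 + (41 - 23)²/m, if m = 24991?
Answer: 921233969/22416927 ≈ 41.095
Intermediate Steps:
36851/897 + (41 - 23)²/m = 36851/897 + (41 - 23)²/24991 = 36851*(1/897) + 18²*(1/24991) = 36851/897 + 324*(1/24991) = 36851/897 + 324/24991 = 921233969/22416927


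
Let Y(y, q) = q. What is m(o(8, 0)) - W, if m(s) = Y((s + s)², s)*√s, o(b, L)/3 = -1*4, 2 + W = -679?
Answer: 681 - 24*I*√3 ≈ 681.0 - 41.569*I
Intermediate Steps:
W = -681 (W = -2 - 679 = -681)
o(b, L) = -12 (o(b, L) = 3*(-1*4) = 3*(-4) = -12)
m(s) = s^(3/2) (m(s) = s*√s = s^(3/2))
m(o(8, 0)) - W = (-12)^(3/2) - 1*(-681) = -24*I*√3 + 681 = 681 - 24*I*√3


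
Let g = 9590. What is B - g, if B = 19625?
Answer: 10035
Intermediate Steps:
B - g = 19625 - 1*9590 = 19625 - 9590 = 10035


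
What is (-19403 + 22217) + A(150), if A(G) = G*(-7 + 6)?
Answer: 2664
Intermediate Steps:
A(G) = -G (A(G) = G*(-1) = -G)
(-19403 + 22217) + A(150) = (-19403 + 22217) - 1*150 = 2814 - 150 = 2664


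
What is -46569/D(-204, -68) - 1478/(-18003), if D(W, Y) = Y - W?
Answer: -49304747/144024 ≈ -342.34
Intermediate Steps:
-46569/D(-204, -68) - 1478/(-18003) = -46569/(-68 - 1*(-204)) - 1478/(-18003) = -46569/(-68 + 204) - 1478*(-1/18003) = -46569/136 + 1478/18003 = -49304747/144024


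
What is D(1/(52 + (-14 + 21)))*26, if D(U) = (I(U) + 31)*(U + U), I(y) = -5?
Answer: 1352/59 ≈ 22.915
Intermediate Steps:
D(U) = 52*U (D(U) = (-5 + 31)*(U + U) = 26*(2*U) = 52*U)
D(1/(52 + (-14 + 21)))*26 = (52/(52 + (-14 + 21)))*26 = (52/(52 + 7))*26 = (52/59)*26 = 1352/59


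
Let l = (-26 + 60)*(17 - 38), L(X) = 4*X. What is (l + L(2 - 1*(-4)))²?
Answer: 476100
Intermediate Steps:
l = -714 (l = 34*(-21) = -714)
(l + L(2 - 1*(-4)))² = (-714 + 4*(2 - 1*(-4)))² = (-714 + 4*(2 + 4))² = (-714 + 4*6)² = (-714 + 24)² = (-690)² = 476100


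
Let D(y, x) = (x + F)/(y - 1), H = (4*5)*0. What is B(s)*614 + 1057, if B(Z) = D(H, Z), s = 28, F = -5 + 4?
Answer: -15521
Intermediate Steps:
F = -1
H = 0 (H = 20*0 = 0)
D(y, x) = (-1 + x)/(-1 + y) (D(y, x) = (x - 1)/(y - 1) = (-1 + x)/(-1 + y))
B(Z) = 1 - Z (B(Z) = (-1 + Z)/(-1 + 0) = (-1 + Z)/(-1) = -(-1 + Z) = 1 - Z)
B(s)*614 + 1057 = (1 - 1*28)*614 + 1057 = (1 - 28)*614 + 1057 = -27*614 + 1057 = -16578 + 1057 = -15521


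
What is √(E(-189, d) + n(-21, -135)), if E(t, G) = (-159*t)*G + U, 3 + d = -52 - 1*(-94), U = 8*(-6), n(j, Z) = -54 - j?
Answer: 18*√3617 ≈ 1082.5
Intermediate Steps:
U = -48
d = 39 (d = -3 + (-52 - 1*(-94)) = -3 + (-52 + 94) = -3 + 42 = 39)
E(t, G) = -48 - 159*G*t (E(t, G) = (-159*t)*G - 48 = -159*G*t - 48 = -48 - 159*G*t)
√(E(-189, d) + n(-21, -135)) = √((-48 - 159*39*(-189)) + (-54 - 1*(-21))) = √((-48 + 1171989) + (-54 + 21)) = √(1171941 - 33) = √1171908 = 18*√3617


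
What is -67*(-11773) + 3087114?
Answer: 3875905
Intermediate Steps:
-67*(-11773) + 3087114 = 788791 + 3087114 = 3875905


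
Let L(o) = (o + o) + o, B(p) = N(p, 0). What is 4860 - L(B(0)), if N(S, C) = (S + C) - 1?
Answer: 4863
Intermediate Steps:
N(S, C) = -1 + C + S (N(S, C) = (C + S) - 1 = -1 + C + S)
B(p) = -1 + p (B(p) = -1 + 0 + p = -1 + p)
L(o) = 3*o (L(o) = 2*o + o = 3*o)
4860 - L(B(0)) = 4860 - 3*(-1 + 0) = 4860 - 3*(-1) = 4860 - 1*(-3) = 4860 + 3 = 4863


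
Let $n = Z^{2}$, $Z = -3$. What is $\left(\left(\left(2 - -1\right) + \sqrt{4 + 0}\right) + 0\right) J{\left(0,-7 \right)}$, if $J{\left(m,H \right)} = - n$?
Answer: $-45$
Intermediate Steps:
$n = 9$ ($n = \left(-3\right)^{2} = 9$)
$J{\left(m,H \right)} = -9$ ($J{\left(m,H \right)} = \left(-1\right) 9 = -9$)
$\left(\left(\left(2 - -1\right) + \sqrt{4 + 0}\right) + 0\right) J{\left(0,-7 \right)} = \left(\left(\left(2 - -1\right) + \sqrt{4 + 0}\right) + 0\right) \left(-9\right) = \left(\left(\left(2 + 1\right) + \sqrt{4}\right) + 0\right) \left(-9\right) = \left(\left(3 + 2\right) + 0\right) \left(-9\right) = \left(5 + 0\right) \left(-9\right) = 5 \left(-9\right) = -45$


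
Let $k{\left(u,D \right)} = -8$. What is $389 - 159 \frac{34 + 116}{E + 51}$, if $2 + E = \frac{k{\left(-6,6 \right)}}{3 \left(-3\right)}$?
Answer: $- \frac{39989}{449} \approx -89.062$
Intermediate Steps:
$E = - \frac{10}{9}$ ($E = -2 - \frac{8}{3 \left(-3\right)} = -2 - \frac{8}{-9} = -2 - - \frac{8}{9} = -2 + \frac{8}{9} = - \frac{10}{9} \approx -1.1111$)
$389 - 159 \frac{34 + 116}{E + 51} = 389 - 159 \frac{34 + 116}{- \frac{10}{9} + 51} = 389 - 159 \frac{150}{\frac{449}{9}} = 389 - 159 \cdot 150 \cdot \frac{9}{449} = 389 - \frac{214650}{449} = - \frac{39989}{449}$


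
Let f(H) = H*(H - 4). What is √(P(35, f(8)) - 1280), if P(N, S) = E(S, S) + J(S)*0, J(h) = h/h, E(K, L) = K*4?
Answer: 24*I*√2 ≈ 33.941*I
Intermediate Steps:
E(K, L) = 4*K
J(h) = 1
f(H) = H*(-4 + H)
P(N, S) = 4*S (P(N, S) = 4*S + 1*0 = 4*S + 0 = 4*S)
√(P(35, f(8)) - 1280) = √(4*(8*(-4 + 8)) - 1280) = √(4*(8*4) - 1280) = √(4*32 - 1280) = √(128 - 1280) = √(-1152) = 24*I*√2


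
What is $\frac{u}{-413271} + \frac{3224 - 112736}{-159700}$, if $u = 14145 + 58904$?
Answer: $\frac{8398052113}{16499844675} \approx 0.50898$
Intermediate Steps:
$u = 73049$
$\frac{u}{-413271} + \frac{3224 - 112736}{-159700} = \frac{73049}{-413271} + \frac{3224 - 112736}{-159700} = 73049 \left(- \frac{1}{413271}\right) - - \frac{27378}{39925} = - \frac{73049}{413271} + \frac{27378}{39925} = \frac{8398052113}{16499844675}$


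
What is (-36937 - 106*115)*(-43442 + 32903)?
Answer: 517749453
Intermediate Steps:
(-36937 - 106*115)*(-43442 + 32903) = (-36937 - 12190)*(-10539) = -49127*(-10539) = 517749453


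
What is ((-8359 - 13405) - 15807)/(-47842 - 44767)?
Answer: 37571/92609 ≈ 0.40569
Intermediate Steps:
((-8359 - 13405) - 15807)/(-47842 - 44767) = (-21764 - 15807)/(-92609) = -37571*(-1/92609) = 37571/92609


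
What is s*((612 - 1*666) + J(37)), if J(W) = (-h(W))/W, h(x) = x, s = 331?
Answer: -18205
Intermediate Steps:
J(W) = -1 (J(W) = (-W)/W = -1)
s*((612 - 1*666) + J(37)) = 331*((612 - 1*666) - 1) = 331*((612 - 666) - 1) = 331*(-54 - 1) = 331*(-55) = -18205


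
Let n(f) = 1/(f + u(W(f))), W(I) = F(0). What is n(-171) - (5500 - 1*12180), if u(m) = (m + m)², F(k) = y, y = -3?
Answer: 901799/135 ≈ 6680.0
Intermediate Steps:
F(k) = -3
W(I) = -3
u(m) = 4*m² (u(m) = (2*m)² = 4*m²)
n(f) = 1/(36 + f) (n(f) = 1/(f + 4*(-3)²) = 1/(f + 4*9) = 1/(f + 36) = 1/(36 + f))
n(-171) - (5500 - 1*12180) = 1/(36 - 171) - (5500 - 1*12180) = 1/(-135) - (5500 - 12180) = -1/135 - 1*(-6680) = -1/135 + 6680 = 901799/135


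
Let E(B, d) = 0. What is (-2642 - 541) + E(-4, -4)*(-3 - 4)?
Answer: -3183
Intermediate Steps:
(-2642 - 541) + E(-4, -4)*(-3 - 4) = (-2642 - 541) + 0*(-3 - 4) = -3183 + 0*(-7) = -3183 + 0 = -3183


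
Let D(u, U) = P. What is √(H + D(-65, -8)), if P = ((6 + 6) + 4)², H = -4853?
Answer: I*√4597 ≈ 67.801*I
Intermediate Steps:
P = 256 (P = (12 + 4)² = 16² = 256)
D(u, U) = 256
√(H + D(-65, -8)) = √(-4853 + 256) = √(-4597) = I*√4597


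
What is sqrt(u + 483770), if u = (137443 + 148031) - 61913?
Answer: sqrt(707331) ≈ 841.03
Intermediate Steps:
u = 223561 (u = 285474 - 61913 = 223561)
sqrt(u + 483770) = sqrt(223561 + 483770) = sqrt(707331)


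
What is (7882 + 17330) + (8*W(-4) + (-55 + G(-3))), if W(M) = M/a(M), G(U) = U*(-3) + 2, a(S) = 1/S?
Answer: 25296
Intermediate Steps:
G(U) = 2 - 3*U (G(U) = -3*U + 2 = 2 - 3*U)
W(M) = M² (W(M) = M/(1/M) = M*M = M²)
(7882 + 17330) + (8*W(-4) + (-55 + G(-3))) = (7882 + 17330) + (8*(-4)² + (-55 + (2 - 3*(-3)))) = 25212 + (8*16 + (-55 + (2 + 9))) = 25212 + (128 + (-55 + 11)) = 25212 + (128 - 44) = 25212 + 84 = 25296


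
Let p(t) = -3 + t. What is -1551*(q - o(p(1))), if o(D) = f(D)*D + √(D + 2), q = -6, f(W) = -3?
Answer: 18612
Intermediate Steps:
o(D) = √(2 + D) - 3*D (o(D) = -3*D + √(D + 2) = -3*D + √(2 + D) = √(2 + D) - 3*D)
-1551*(q - o(p(1))) = -1551*(-6 - (√(2 + (-3 + 1)) - 3*(-3 + 1))) = -1551*(-6 - (√(2 - 2) - 3*(-2))) = -1551*(-6 - (√0 + 6)) = -1551*(-6 - (0 + 6)) = -1551*(-6 - 1*6) = -1551*(-6 - 6) = -1551*(-12) = 18612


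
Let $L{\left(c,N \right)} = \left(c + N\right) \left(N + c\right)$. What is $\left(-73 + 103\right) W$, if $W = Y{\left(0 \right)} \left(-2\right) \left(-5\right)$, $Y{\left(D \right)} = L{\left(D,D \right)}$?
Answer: $0$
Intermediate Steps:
$L{\left(c,N \right)} = \left(N + c\right)^{2}$ ($L{\left(c,N \right)} = \left(N + c\right) \left(N + c\right) = \left(N + c\right)^{2}$)
$Y{\left(D \right)} = 4 D^{2}$ ($Y{\left(D \right)} = \left(D + D\right)^{2} = \left(2 D\right)^{2} = 4 D^{2}$)
$W = 0$ ($W = 4 \cdot 0^{2} \left(-2\right) \left(-5\right) = 4 \cdot 0 \left(-2\right) \left(-5\right) = 0 \left(-2\right) \left(-5\right) = 0 \left(-5\right) = 0$)
$\left(-73 + 103\right) W = \left(-73 + 103\right) 0 = 30 \cdot 0 = 0$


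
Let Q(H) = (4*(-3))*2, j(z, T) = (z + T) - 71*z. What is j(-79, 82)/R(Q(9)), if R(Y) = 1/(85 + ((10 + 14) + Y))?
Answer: 477020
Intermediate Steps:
j(z, T) = T - 70*z (j(z, T) = (T + z) - 71*z = T - 70*z)
Q(H) = -24 (Q(H) = -12*2 = -24)
R(Y) = 1/(109 + Y) (R(Y) = 1/(85 + (24 + Y)) = 1/(109 + Y))
j(-79, 82)/R(Q(9)) = (82 - 70*(-79))/(1/(109 - 24)) = (82 + 5530)/(1/85) = 5612/(1/85) = 5612*85 = 477020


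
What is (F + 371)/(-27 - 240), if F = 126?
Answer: -497/267 ≈ -1.8614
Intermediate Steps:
(F + 371)/(-27 - 240) = (126 + 371)/(-27 - 240) = 497/(-267) = 497*(-1/267) = -497/267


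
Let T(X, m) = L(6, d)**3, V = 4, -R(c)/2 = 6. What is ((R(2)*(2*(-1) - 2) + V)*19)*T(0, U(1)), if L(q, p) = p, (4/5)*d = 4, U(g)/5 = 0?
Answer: 123500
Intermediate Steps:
U(g) = 0 (U(g) = 5*0 = 0)
R(c) = -12 (R(c) = -2*6 = -12)
d = 5 (d = (5/4)*4 = 5)
T(X, m) = 125 (T(X, m) = 5**3 = 125)
((R(2)*(2*(-1) - 2) + V)*19)*T(0, U(1)) = ((-12*(2*(-1) - 2) + 4)*19)*125 = ((-12*(-2 - 2) + 4)*19)*125 = ((-12*(-4) + 4)*19)*125 = ((48 + 4)*19)*125 = (52*19)*125 = 988*125 = 123500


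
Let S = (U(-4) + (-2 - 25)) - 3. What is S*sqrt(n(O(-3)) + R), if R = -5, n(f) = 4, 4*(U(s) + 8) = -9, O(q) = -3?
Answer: -161*I/4 ≈ -40.25*I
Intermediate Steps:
U(s) = -41/4 (U(s) = -8 + (1/4)*(-9) = -8 - 9/4 = -41/4)
S = -161/4 (S = (-41/4 + (-2 - 25)) - 3 = (-41/4 - 27) - 3 = -149/4 - 3 = -161/4 ≈ -40.250)
S*sqrt(n(O(-3)) + R) = -161*sqrt(4 - 5)/4 = -161*I/4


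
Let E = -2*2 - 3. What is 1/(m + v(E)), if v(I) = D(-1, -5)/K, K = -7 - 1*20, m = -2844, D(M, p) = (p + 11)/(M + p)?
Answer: -27/76787 ≈ -0.00035162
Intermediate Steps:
E = -7 (E = -4 - 3 = -7)
D(M, p) = (11 + p)/(M + p)
K = -27 (K = -7 - 20 = -27)
v(I) = 1/27 (v(I) = ((11 - 5)/(-1 - 5))/(-27) = (6/(-6))*(-1/27) = -⅙*6*(-1/27) = -1*(-1/27) = 1/27)
1/(m + v(E)) = 1/(-2844 + 1/27) = 1/(-76787/27) = -27/76787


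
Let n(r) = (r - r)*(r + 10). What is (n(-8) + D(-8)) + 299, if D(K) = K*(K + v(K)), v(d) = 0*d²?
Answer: 363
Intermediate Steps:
v(d) = 0
D(K) = K² (D(K) = K*(K + 0) = K*K = K²)
n(r) = 0 (n(r) = 0*(10 + r) = 0)
(n(-8) + D(-8)) + 299 = (0 + (-8)²) + 299 = (0 + 64) + 299 = 64 + 299 = 363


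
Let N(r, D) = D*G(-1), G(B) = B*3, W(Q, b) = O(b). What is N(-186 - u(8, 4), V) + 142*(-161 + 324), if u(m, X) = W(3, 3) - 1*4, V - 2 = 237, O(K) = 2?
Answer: 22429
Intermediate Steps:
W(Q, b) = 2
G(B) = 3*B
V = 239 (V = 2 + 237 = 239)
u(m, X) = -2 (u(m, X) = 2 - 1*4 = 2 - 4 = -2)
N(r, D) = -3*D (N(r, D) = D*(3*(-1)) = D*(-3) = -3*D)
N(-186 - u(8, 4), V) + 142*(-161 + 324) = -3*239 + 142*(-161 + 324) = -717 + 142*163 = -717 + 23146 = 22429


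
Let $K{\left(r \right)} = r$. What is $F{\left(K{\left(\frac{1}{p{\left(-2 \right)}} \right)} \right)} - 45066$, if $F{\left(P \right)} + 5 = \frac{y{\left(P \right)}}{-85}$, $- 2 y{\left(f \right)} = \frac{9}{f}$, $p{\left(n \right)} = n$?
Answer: $- \frac{3831044}{85} \approx -45071.0$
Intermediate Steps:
$y{\left(f \right)} = - \frac{9}{2 f}$ ($y{\left(f \right)} = - \frac{9 \frac{1}{f}}{2} = - \frac{9}{2 f}$)
$F{\left(P \right)} = -5 + \frac{9}{170 P}$ ($F{\left(P \right)} = -5 + \frac{\left(- \frac{9}{2}\right) \frac{1}{P}}{-85} = -5 + - \frac{9}{2 P} \left(- \frac{1}{85}\right) = -5 + \frac{9}{170 P}$)
$F{\left(K{\left(\frac{1}{p{\left(-2 \right)}} \right)} \right)} - 45066 = \left(-5 + \frac{9}{170 \frac{1}{-2}}\right) - 45066 = \left(-5 + \frac{9}{170 \left(- \frac{1}{2}\right)}\right) - 45066 = \left(-5 + \frac{9}{170} \left(-2\right)\right) - 45066 = \left(-5 - \frac{9}{85}\right) - 45066 = - \frac{434}{85} - 45066 = - \frac{3831044}{85}$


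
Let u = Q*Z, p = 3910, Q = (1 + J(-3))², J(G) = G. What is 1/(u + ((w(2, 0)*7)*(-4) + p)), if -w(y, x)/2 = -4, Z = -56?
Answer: 1/3462 ≈ 0.00028885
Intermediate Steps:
w(y, x) = 8 (w(y, x) = -2*(-4) = 8)
Q = 4 (Q = (1 - 3)² = (-2)² = 4)
u = -224 (u = 4*(-56) = -224)
1/(u + ((w(2, 0)*7)*(-4) + p)) = 1/(-224 + ((8*7)*(-4) + 3910)) = 1/(-224 + (56*(-4) + 3910)) = 1/(-224 + (-224 + 3910)) = 1/(-224 + 3686) = 1/3462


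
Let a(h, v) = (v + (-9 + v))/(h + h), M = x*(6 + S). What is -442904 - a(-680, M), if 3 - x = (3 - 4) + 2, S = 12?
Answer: -602349377/1360 ≈ -4.4290e+5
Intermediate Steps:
x = 2 (x = 3 - ((3 - 4) + 2) = 3 - (-1 + 2) = 3 - 1*1 = 3 - 1 = 2)
M = 36 (M = 2*(6 + 12) = 2*18 = 36)
a(h, v) = (-9 + 2*v)/(2*h) (a(h, v) = (-9 + 2*v)/((2*h)) = (-9 + 2*v)*(1/(2*h)) = (-9 + 2*v)/(2*h))
-442904 - a(-680, M) = -442904 - (-9/2 + 36)/(-680) = -442904 - (-1)*63/(680*2) = -442904 - 1*(-63/1360) = -442904 + 63/1360 = -602349377/1360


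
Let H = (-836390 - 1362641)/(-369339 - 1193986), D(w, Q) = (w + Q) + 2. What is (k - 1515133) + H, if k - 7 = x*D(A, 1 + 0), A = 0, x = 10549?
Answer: -2319157608644/1563325 ≈ -1.4835e+6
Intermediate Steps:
D(w, Q) = 2 + Q + w (D(w, Q) = (Q + w) + 2 = 2 + Q + w)
k = 31654 (k = 7 + 10549*(2 + (1 + 0) + 0) = 7 + 10549*(2 + 1 + 0) = 7 + 10549*3 = 7 + 31647 = 31654)
H = 2199031/1563325 (H = -2199031/(-1563325) = -2199031*(-1/1563325) = 2199031/1563325 ≈ 1.4066)
(k - 1515133) + H = (31654 - 1515133) + 2199031/1563325 = -1483479 + 2199031/1563325 = -2319157608644/1563325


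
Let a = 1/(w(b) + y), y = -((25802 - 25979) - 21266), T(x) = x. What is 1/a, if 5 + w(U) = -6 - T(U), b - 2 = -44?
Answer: 21474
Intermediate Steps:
b = -42 (b = 2 - 44 = -42)
w(U) = -11 - U (w(U) = -5 + (-6 - U) = -11 - U)
y = 21443 (y = -(-177 - 21266) = -1*(-21443) = 21443)
a = 1/21474 (a = 1/((-11 - 1*(-42)) + 21443) = 1/((-11 + 42) + 21443) = 1/(31 + 21443) = 1/21474 ≈ 4.6568e-5)
1/a = 1/(1/21474) = 21474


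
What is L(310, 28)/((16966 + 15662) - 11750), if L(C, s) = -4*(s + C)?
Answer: -52/803 ≈ -0.064757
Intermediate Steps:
L(C, s) = -4*C - 4*s (L(C, s) = -4*(C + s) = -4*C - 4*s)
L(310, 28)/((16966 + 15662) - 11750) = (-4*310 - 4*28)/((16966 + 15662) - 11750) = (-1240 - 112)/(32628 - 11750) = -1352/20878 = -1352*1/20878 = -52/803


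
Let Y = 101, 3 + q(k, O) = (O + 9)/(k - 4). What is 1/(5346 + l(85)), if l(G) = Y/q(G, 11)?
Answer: 223/1183977 ≈ 0.00018835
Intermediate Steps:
q(k, O) = -3 + (9 + O)/(-4 + k) (q(k, O) = -3 + (O + 9)/(k - 4) = -3 + (9 + O)/(-4 + k))
l(G) = 101*(-4 + G)/(32 - 3*G) (l(G) = 101/(((21 + 11 - 3*G)/(-4 + G))) = 101/(((32 - 3*G)/(-4 + G))) = 101*((-4 + G)/(32 - 3*G)) = 101*(-4 + G)/(32 - 3*G))
1/(5346 + l(85)) = 1/(5346 + 101*(-4 + 85)/(32 - 3*85)) = 1/(5346 + 101*81/(32 - 255)) = 1/(5346 + 101*81/(-223)) = 1/(5346 + 101*(-1/223)*81) = 1/(5346 - 8181/223) = 1/(1183977/223) = 223/1183977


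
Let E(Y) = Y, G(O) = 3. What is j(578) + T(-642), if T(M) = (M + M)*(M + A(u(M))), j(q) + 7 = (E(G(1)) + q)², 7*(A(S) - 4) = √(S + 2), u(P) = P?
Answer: 1156746 - 10272*I*√10/7 ≈ 1.1567e+6 - 4640.4*I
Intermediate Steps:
A(S) = 4 + √(2 + S)/7 (A(S) = 4 + √(S + 2)/7 = 4 + √(2 + S)/7)
j(q) = -7 + (3 + q)²
T(M) = 2*M*(4 + M + √(2 + M)/7) (T(M) = (M + M)*(M + (4 + √(2 + M)/7)) = (2*M)*(4 + M + √(2 + M)/7) = 2*M*(4 + M + √(2 + M)/7))
j(578) + T(-642) = (-7 + (3 + 578)²) + (2/7)*(-642)*(28 + √(2 - 642) + 7*(-642)) = (-7 + 581²) + (2/7)*(-642)*(28 + √(-640) - 4494) = (-7 + 337561) + (2/7)*(-642)*(28 + 8*I*√10 - 4494) = 337554 + (2/7)*(-642)*(-4466 + 8*I*√10) = 337554 + (819192 - 10272*I*√10/7) = 1156746 - 10272*I*√10/7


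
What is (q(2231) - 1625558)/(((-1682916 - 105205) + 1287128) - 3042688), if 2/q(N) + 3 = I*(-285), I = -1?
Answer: 229203677/499659021 ≈ 0.45872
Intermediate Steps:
q(N) = 1/141 (q(N) = 2/(-3 - 1*(-285)) = 2/(-3 + 285) = 2/282 = 2*(1/282) = 1/141)
(q(2231) - 1625558)/(((-1682916 - 105205) + 1287128) - 3042688) = (1/141 - 1625558)/(((-1682916 - 105205) + 1287128) - 3042688) = -229203677/(141*((-1788121 + 1287128) - 3042688)) = -229203677/(141*(-500993 - 3042688)) = -229203677/141/(-3543681) = -229203677/141*(-1/3543681) = 229203677/499659021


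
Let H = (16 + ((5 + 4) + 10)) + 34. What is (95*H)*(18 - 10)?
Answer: 52440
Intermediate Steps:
H = 69 (H = (16 + (9 + 10)) + 34 = (16 + 19) + 34 = 35 + 34 = 69)
(95*H)*(18 - 10) = (95*69)*(18 - 10) = 6555*8 = 52440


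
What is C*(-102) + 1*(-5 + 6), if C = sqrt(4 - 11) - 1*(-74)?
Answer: -7547 - 102*I*sqrt(7) ≈ -7547.0 - 269.87*I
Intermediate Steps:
C = 74 + I*sqrt(7) (C = sqrt(-7) + 74 = I*sqrt(7) + 74 = 74 + I*sqrt(7) ≈ 74.0 + 2.6458*I)
C*(-102) + 1*(-5 + 6) = (74 + I*sqrt(7))*(-102) + 1*(-5 + 6) = (-7548 - 102*I*sqrt(7)) + 1*1 = (-7548 - 102*I*sqrt(7)) + 1 = -7547 - 102*I*sqrt(7)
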